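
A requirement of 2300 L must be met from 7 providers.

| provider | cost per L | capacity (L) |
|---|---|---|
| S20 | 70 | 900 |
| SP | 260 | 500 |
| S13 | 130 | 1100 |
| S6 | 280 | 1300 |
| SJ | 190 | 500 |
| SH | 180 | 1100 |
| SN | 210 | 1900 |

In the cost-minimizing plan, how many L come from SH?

300

Use providers in increasing cost order.
S20 (70): use full 900 → 1400 L to go.
S13 at 130: take all 1100 L → 300 still needed.
Take 300 from SH at 180 to finish.
SJ, SN, SP, S6: unused.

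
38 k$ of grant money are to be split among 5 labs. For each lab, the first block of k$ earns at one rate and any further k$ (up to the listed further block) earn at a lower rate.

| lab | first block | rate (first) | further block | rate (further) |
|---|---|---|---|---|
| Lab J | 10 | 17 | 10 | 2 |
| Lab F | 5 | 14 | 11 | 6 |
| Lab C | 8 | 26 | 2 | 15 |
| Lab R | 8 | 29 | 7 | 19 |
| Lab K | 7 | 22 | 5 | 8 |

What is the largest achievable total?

863

Order all 10 blocks by rate: Lab R/first 29 > Lab C/first 26 > Lab K/first 22 > Lab R/second 19 > Lab J/first 17 > Lab C/second 15 > Lab F/first 14 > Lab K/second 8 > Lab F/second 6 > Lab J/second 2.
Fill Lab R first block (8 at 29) ; 30 left.
Fill Lab C first block (8 at 26) ; 22 left.
Fill Lab K first block (7 at 22) ; 15 left.
Lab R second at 19: fill all 7 ; 8 left.
Lab J first at 17: only 8 left, fill 8.
Total = 29×8 + 26×8 + 22×7 + 19×7 + 17×8 = 863.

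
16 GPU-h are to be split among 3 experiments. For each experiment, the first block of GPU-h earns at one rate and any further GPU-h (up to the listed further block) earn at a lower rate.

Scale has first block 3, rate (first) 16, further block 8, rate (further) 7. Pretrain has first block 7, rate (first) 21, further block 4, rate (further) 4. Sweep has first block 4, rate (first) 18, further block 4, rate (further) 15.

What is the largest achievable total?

Treat each block as its own option and order by rate: Pretrain/tier1 21 > Sweep/tier1 18 > Scale/tier1 16 > Sweep/tier2 15 > Scale/tier2 7 > Pretrain/tier2 4.
Pretrain tier1 at 21: fill all 7 — 9 left.
Sweep tier1 at 18: fill all 4 — 5 left.
Scale/tier1 (16): +3 — 2 left.
Sweep tier2 at 15: only 2 left, fill 2.
Total = 21×7 + 18×4 + 16×3 + 15×2 = 297.

297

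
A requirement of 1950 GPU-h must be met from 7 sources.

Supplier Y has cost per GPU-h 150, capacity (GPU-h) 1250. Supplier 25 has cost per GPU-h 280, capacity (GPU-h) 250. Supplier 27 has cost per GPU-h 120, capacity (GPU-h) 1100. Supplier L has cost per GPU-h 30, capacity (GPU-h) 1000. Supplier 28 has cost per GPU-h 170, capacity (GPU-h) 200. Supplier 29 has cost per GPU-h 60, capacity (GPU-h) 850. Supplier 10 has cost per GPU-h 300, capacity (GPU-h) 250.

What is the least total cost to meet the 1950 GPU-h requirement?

93000

Cheapest first:
Take 1000 from Supplier L at 30 ; need 950 more.
Supplier 29 (60): use full 850 ; 100 GPU-h to go.
Supplier 27 (120): take the remaining 100 ; done.
Supplier Y, Supplier 28, Supplier 25, Supplier 10: unused.
Cost = 1000×30 + 850×60 + 100×120 = 93000.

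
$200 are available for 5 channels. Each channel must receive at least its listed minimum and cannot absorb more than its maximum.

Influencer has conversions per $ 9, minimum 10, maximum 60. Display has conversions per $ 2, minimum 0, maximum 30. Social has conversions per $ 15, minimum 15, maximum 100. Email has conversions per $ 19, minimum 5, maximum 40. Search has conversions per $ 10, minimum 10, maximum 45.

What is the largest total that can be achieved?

Meeting every minimum uses 10+0+15+5+10 = 40 $, leaving 160.
Rank by conversions per $: Email 19 > Social 15 > Search 10 > Influencer 9 > Display 2.
Give Email 35 more to hit its cap of 40 → 125 left.
Social takes 85 more to reach its cap of 100 → 40 left.
Give Search 35 more to hit its cap of 45 → 5 left.
Influencer has room for 50 more but only 5 remain, so it gets 15.
Total = 9×15 + 15×100 + 19×40 + 10×45 = 2845.

2845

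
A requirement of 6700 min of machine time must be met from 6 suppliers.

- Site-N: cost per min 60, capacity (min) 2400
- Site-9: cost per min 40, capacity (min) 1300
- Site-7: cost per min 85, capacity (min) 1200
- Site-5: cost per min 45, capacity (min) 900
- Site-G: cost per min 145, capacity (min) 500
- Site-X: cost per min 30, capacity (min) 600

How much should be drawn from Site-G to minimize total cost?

Cheapest first:
Take 600 from Site-X at 30 ; need 6100 more.
Site-9 (40): use full 1300 ; 4800 min to go.
Take 900 from Site-5 at 45 ; need 3900 more.
Site-N at 60: take all 2400 min ; 1500 still needed.
Site-7 at 85: take all 1200 min ; 300 still needed.
Take 300 from Site-G at 145 to finish.

300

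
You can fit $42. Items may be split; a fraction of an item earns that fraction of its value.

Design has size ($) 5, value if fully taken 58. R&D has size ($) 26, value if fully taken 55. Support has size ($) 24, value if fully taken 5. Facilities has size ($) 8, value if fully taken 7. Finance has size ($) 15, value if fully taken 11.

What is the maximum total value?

122.2

Sort by value density: Design 58/5≈11.6, R&D 55/26≈2.12, Facilities 7/8≈0.875, Finance 11/15≈0.733, Support 5/24≈0.208.
Take all of Design (5 $, value 58) ; 37 $ left.
All 26 $ of R&D fit (value 55) ; 11 remain.
Facilities: take in full, 8 $ for value 7 ; 3 left.
Only 3 $ remain; take 3/15 of Finance for value 11×3/15 = 2.2.
Total value = 122.2.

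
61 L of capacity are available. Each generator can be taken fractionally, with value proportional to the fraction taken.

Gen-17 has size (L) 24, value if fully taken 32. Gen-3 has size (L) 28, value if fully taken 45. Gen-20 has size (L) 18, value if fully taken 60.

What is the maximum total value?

Rank by value-to-size ratio: Gen-20 60/18≈3.33, Gen-3 45/28≈1.61, Gen-17 32/24≈1.33.
Gen-20: take in full, 18 L for value 60 → 43 left.
All 28 L of Gen-3 fit (value 45) → 15 remain.
Fill the last 15 L with part of Gen-17: 15/24 of it earns 20.
Total value = 125.

125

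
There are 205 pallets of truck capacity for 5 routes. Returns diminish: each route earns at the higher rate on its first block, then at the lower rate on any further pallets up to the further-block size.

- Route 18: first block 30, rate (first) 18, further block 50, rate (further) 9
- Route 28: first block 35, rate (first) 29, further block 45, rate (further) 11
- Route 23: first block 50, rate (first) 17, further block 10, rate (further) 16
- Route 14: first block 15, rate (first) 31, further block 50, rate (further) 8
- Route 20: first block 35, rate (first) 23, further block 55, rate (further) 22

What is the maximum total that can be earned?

4630

Order all 10 blocks by rate: Route 14/tier1 31 > Route 28/tier1 29 > Route 20/tier1 23 > Route 20/tier2 22 > Route 18/tier1 18 > Route 23/tier1 17 > Route 23/tier2 16 > Route 28/tier2 11 > Route 18/tier2 9 > Route 14/tier2 8.
Route 14 tier1 at 31: fill all 15 → 190 left.
Route 28/tier1 (29): +35 → 155 left.
Route 20/tier1 (23): +35 → 120 left.
Route 20 tier2 at 22: fill all 55 → 65 left.
Route 18 tier1 at 18: fill all 30 → 35 left.
Route 23 tier1 at 17: only 35 left, fill 35.
Total = 31×15 + 29×35 + 23×35 + 22×55 + 18×30 + 17×35 = 4630.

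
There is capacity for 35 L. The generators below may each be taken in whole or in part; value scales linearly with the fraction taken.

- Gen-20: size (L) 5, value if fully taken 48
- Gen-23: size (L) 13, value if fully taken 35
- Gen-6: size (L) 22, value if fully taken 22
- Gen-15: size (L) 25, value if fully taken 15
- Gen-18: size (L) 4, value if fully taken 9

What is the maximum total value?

105

Best value per unit of size first: Gen-20 48/5≈9.6, Gen-23 35/13≈2.69, Gen-18 9/4≈2.25, Gen-6 22/22≈1, Gen-15 15/25≈0.6.
Gen-20: take in full, 5 L for value 48 — 30 left.
Take all of Gen-23 (13 L, value 35) — 17 L left.
All 4 L of Gen-18 fit (value 9) — 13 remain.
13 L left: a 13/22 share of Gen-6 gives 22×13/22 = 13.
Total value = 105.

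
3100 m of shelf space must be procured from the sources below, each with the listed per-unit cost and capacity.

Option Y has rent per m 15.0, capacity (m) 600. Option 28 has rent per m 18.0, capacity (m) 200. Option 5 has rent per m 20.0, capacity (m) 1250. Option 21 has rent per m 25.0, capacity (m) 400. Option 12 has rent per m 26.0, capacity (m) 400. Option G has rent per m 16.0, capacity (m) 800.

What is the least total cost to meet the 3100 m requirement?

Cheapest first:
Option Y (15.0): use full 600 — 2500 m to go.
Take 800 from Option G at 16.0 — need 1700 more.
Option 28 (18.0): use full 200 — 1500 m to go.
Option 5 at 20.0: take all 1250 m — 250 still needed.
Take 250 from Option 21 at 25.0 to finish.
Option 12: unused.
Cost = 600×15.0 + 800×16.0 + 200×18.0 + 1250×20.0 + 250×25.0 = 56650.

56650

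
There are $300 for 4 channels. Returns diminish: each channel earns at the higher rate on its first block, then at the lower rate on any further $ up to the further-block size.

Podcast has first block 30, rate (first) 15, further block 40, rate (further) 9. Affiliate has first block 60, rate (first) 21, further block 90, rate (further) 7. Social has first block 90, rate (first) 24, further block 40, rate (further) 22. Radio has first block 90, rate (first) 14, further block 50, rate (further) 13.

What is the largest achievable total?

Rank every tier by rate: Social/first 24 > Social/second 22 > Affiliate/first 21 > Podcast/first 15 > Radio/first 14 > Radio/second 13 > Podcast/second 9 > Affiliate/second 7.
Social first at 24: fill all 90 — 210 left.
Social second at 22: fill all 40 — 170 left.
Affiliate first at 21: fill all 60 — 110 left.
Podcast first at 15: fill all 30 — 80 left.
Radio first at 14: only 80 left, fill 80.
Total = 24×90 + 22×40 + 21×60 + 15×30 + 14×80 = 5870.

5870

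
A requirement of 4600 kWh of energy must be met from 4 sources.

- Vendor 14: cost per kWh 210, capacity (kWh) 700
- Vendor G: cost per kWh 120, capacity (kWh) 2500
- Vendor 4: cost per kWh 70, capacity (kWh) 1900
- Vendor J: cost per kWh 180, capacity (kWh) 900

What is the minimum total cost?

469000

Fill from the cheapest source first.
Vendor 4 (70): use full 1900 → 2700 kWh to go.
Vendor G (120): use full 2500 → 200 kWh to go.
Vendor J at 180: take 200 of its 900 → requirement met.
Vendor 14: unused.
Cost = 1900×70 + 2500×120 + 200×180 = 469000.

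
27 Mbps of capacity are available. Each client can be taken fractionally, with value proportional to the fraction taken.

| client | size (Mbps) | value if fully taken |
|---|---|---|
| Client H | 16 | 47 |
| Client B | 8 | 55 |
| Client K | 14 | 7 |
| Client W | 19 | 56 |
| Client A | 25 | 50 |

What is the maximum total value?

111

Best value per unit of size first: Client B 55/8≈6.88, Client W 56/19≈2.95, Client H 47/16≈2.94, Client A 50/25≈2, Client K 7/14≈0.5.
All 8 Mbps of Client B fit (value 55) → 19 remain.
Take all of Client W (19 Mbps, value 56) → 0 Mbps left.
Total value = 111.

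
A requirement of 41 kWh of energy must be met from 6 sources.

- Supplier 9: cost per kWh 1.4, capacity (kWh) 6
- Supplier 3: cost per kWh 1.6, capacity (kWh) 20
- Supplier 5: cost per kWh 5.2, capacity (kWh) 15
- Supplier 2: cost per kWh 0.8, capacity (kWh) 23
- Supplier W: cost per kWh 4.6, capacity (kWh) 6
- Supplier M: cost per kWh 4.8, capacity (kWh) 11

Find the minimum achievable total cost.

Use sources in increasing cost order.
Supplier 2 at 0.8: take all 23 kWh → 18 still needed.
Supplier 9 (1.4): use full 6 → 12 kWh to go.
Supplier 3 at 1.6: take 12 of its 20 → requirement met.
Supplier W, Supplier M, Supplier 5: unused.
Cost = 23×0.8 + 6×1.4 + 12×1.6 = 46.

46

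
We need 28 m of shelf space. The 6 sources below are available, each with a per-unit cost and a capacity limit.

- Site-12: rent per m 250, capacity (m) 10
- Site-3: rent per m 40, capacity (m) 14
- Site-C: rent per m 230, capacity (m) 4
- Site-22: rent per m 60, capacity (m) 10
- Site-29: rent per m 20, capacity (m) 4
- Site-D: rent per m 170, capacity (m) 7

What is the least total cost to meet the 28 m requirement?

1240

Fill from the cheapest source first.
Site-29 at 20: take all 4 m → 24 still needed.
Site-3 at 40: take all 14 m → 10 still needed.
Site-22 (60): use full 10 → 0 m to go.
Site-D, Site-C, Site-12: unused.
Cost = 4×20 + 14×40 + 10×60 = 1240.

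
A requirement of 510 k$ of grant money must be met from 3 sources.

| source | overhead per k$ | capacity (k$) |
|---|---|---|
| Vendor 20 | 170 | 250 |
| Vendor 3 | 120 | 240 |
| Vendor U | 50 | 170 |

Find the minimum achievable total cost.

54300

Fill from the cheapest source first.
Vendor U at 50: take all 170 k$ ; 340 still needed.
Vendor 3 (120): use full 240 ; 100 k$ to go.
Vendor 20 (170): take the remaining 100 ; done.
Cost = 170×50 + 240×120 + 100×170 = 54300.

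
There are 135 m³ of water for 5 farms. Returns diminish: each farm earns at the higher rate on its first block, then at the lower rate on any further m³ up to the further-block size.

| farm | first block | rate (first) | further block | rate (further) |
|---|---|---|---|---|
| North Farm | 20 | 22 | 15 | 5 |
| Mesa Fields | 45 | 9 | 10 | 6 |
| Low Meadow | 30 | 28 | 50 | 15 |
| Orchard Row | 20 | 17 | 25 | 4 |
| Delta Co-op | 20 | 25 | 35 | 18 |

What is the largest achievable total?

Treat each block as its own option and order by rate: Low Meadow/T1 28 > Delta Co-op/T1 25 > North Farm/T1 22 > Delta Co-op/T2 18 > Orchard Row/T1 17 > Low Meadow/T2 15 > Mesa Fields/T1 9 > Mesa Fields/T2 6 > North Farm/T2 5 > Orchard Row/T2 4.
Fill Low Meadow T1 block (30 at 28) ; 105 left.
Delta Co-op T1 at 25: fill all 20 ; 85 left.
Fill North Farm T1 block (20 at 22) ; 65 left.
Delta Co-op T2 at 18: fill all 35 ; 30 left.
Orchard Row/T1 (17): +20 ; 10 left.
10 remain; put them into Low Meadow T2 at 15.
Total = 28×30 + 25×20 + 22×20 + 18×35 + 17×20 + 15×10 = 2900.

2900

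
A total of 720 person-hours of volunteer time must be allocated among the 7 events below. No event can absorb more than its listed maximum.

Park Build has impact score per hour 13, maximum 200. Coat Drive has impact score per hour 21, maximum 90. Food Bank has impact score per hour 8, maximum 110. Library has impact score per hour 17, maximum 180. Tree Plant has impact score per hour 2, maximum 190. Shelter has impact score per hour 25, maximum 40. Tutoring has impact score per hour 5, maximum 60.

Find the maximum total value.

9810

Rank by impact score per hour: Shelter 25 > Coat Drive 21 > Library 17 > Park Build 13 > Food Bank 8 > Tutoring 5 > Tree Plant 2.
Give Shelter 40 to hit its cap of 40 ; 680 left.
Give Coat Drive 90 to hit its cap of 90 ; 590 left.
Library takes 180 to reach its cap of 180 ; 410 left.
Give Park Build 200 to hit its cap of 200 ; 210 left.
Food Bank: +110 to 110 (cap) ; 100 left.
Tutoring: +60 to 60 (cap) ; 40 left.
Tree Plant has room for 190 but only 40 remain, so it gets 40.
Total = 13×200 + 21×90 + 8×110 + 17×180 + 2×40 + 25×40 + 5×60 = 9810.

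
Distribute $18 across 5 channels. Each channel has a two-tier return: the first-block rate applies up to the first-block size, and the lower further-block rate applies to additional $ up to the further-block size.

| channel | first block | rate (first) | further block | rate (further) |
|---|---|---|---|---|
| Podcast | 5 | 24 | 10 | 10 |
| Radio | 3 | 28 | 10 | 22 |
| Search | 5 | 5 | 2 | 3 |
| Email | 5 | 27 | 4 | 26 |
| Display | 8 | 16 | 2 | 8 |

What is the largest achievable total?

Treat each block as its own option and order by rate: Radio/T1 28 > Email/T1 27 > Email/T2 26 > Podcast/T1 24 > Radio/T2 22 > Display/T1 16 > Podcast/T2 10 > Display/T2 8 > Search/T1 5 > Search/T2 3.
Radio T1 at 28: fill all 3 — 15 left.
Fill Email T1 block (5 at 27) — 10 left.
Email/T2 (26): +4 — 6 left.
Podcast/T1 (24): +5 — 1 left.
Radio T2 at 22: only 1 left, fill 1.
Total = 28×3 + 27×5 + 26×4 + 24×5 + 22×1 = 465.

465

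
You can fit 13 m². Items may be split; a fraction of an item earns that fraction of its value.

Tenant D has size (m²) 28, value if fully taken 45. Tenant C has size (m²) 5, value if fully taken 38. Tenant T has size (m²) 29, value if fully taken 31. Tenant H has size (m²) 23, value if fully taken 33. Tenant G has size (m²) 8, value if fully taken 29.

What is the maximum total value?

67

Rank by value-to-size ratio: Tenant C 38/5≈7.6, Tenant G 29/8≈3.62, Tenant D 45/28≈1.61, Tenant H 33/23≈1.43, Tenant T 31/29≈1.07.
All 5 m² of Tenant C fit (value 38) → 8 remain.
All 8 m² of Tenant G fit (value 29) → 0 remain.
Total value = 67.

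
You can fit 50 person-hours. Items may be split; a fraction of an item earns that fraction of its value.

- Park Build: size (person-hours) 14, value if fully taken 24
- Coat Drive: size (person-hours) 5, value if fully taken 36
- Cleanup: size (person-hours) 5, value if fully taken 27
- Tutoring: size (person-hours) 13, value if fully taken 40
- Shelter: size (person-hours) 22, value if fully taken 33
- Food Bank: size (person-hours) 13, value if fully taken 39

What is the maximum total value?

Sort by value density: Coat Drive 36/5≈7.2, Cleanup 27/5≈5.4, Tutoring 40/13≈3.08, Food Bank 39/13≈3, Park Build 24/14≈1.71, Shelter 33/22≈1.5.
All 5 person-hours of Coat Drive fit (value 36) ; 45 remain.
Take all of Cleanup (5 person-hours, value 27) ; 40 person-hours left.
Take all of Tutoring (13 person-hours, value 40) ; 27 person-hours left.
All 13 person-hours of Food Bank fit (value 39) ; 14 remain.
All 14 person-hours of Park Build fit (value 24) ; 0 remain.
Total value = 166.

166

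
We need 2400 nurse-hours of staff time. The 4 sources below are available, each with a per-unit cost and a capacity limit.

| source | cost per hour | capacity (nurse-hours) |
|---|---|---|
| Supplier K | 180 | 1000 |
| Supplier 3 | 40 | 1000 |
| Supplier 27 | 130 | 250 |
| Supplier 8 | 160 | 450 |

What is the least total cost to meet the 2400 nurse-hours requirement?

270500

Fill from the cheapest source first.
Supplier 3 at 40: take all 1000 nurse-hours → 1400 still needed.
Take 250 from Supplier 27 at 130 → need 1150 more.
Supplier 8 (160): use full 450 → 700 nurse-hours to go.
Take 700 from Supplier K at 180 to finish.
Cost = 1000×40 + 250×130 + 450×160 + 700×180 = 270500.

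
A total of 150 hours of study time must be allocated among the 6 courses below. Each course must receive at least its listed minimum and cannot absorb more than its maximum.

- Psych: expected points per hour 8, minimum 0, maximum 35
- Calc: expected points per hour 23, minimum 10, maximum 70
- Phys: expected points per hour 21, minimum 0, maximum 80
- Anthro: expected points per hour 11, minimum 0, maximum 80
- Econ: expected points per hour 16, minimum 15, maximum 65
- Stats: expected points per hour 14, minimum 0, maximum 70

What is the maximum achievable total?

3215

Meeting every minimum uses 0+10+0+0+15+0 = 25 hours, leaving 125.
Rank by expected points per hour: Calc 23 > Phys 21 > Econ 16 > Stats 14 > Anthro 11 > Psych 8.
Give Calc 60 more to hit its cap of 70 ; 65 left.
Phys: +65 (room for 80) → 65. Pool exhausted.
Total = 23×70 + 21×65 + 16×15 = 3215.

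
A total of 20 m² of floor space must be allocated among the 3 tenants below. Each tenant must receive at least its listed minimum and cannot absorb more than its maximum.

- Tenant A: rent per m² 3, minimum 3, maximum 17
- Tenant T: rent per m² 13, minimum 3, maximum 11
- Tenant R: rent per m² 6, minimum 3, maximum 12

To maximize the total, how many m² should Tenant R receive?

6

Meeting every minimum uses 3+3+3 = 9 m², leaving 11.
Rank by rent per m²: Tenant T 13 > Tenant R 6 > Tenant A 3.
Tenant T: +8 to 11 (cap) → 3 left.
Only 3 left; Tenant R takes them to reach 6.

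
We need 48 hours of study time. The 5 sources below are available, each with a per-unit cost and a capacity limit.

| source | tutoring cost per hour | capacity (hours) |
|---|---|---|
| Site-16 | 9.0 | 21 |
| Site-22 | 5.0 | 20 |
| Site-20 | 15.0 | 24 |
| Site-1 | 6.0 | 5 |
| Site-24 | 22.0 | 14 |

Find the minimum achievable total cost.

349

Cheapest first:
Take 20 from Site-22 at 5.0 — need 28 more.
Site-1 at 6.0: take all 5 hours — 23 still needed.
Take 21 from Site-16 at 9.0 — need 2 more.
Site-20 (15.0): take the remaining 2 — done.
Site-24: unused.
Cost = 20×5.0 + 5×6.0 + 21×9.0 + 2×15.0 = 349.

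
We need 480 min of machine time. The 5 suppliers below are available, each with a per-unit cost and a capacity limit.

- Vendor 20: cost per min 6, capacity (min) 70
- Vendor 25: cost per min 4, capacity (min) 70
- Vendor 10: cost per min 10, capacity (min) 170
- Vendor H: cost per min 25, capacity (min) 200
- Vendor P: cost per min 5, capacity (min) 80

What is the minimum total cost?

Use suppliers in increasing cost order.
Take 70 from Vendor 25 at 4 → need 410 more.
Vendor P at 5: take all 80 min → 330 still needed.
Vendor 20 at 6: take all 70 min → 260 still needed.
Vendor 10 at 10: take all 170 min → 90 still needed.
Take 90 from Vendor H at 25 to finish.
Cost = 70×4 + 80×5 + 70×6 + 170×10 + 90×25 = 5050.

5050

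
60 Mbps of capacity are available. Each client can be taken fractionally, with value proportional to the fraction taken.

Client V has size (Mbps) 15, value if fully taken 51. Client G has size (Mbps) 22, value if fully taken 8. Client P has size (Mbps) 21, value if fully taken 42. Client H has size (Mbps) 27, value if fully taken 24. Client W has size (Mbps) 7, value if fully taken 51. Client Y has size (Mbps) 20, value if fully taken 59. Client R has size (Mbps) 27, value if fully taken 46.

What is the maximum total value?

197

Rank by value-to-size ratio: Client W 51/7≈7.29, Client V 51/15≈3.4, Client Y 59/20≈2.95, Client P 42/21≈2, Client R 46/27≈1.7, Client H 24/27≈0.889, Client G 8/22≈0.364.
Client W: take in full, 7 Mbps for value 51 → 53 left.
Client V: take in full, 15 Mbps for value 51 → 38 left.
All 20 Mbps of Client Y fit (value 59) → 18 remain.
Only 18 Mbps remain; take 18/21 of Client P for value 42×18/21 = 36.
Total value = 197.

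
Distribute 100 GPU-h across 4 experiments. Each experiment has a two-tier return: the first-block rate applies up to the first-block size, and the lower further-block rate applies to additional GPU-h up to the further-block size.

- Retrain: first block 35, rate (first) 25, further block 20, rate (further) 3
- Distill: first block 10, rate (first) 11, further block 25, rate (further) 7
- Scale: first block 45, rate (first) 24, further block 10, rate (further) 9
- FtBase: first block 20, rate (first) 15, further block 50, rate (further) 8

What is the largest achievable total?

Treat each block as its own option and order by rate: Retrain/T1 25 > Scale/T1 24 > FtBase/T1 15 > Distill/T1 11 > Scale/T2 9 > FtBase/T2 8 > Distill/T2 7 > Retrain/T2 3.
Fill Retrain T1 block (35 at 25) → 65 left.
Scale T1 at 24: fill all 45 → 20 left.
Fill FtBase T1 block (20 at 15) → 0 left.
Total = 25×35 + 24×45 + 15×20 = 2255.

2255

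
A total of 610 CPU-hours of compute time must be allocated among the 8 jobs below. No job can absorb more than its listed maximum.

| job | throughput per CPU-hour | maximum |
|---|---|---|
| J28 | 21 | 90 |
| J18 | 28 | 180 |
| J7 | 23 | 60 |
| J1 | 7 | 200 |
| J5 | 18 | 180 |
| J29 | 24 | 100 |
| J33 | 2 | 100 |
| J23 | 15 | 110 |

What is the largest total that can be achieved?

13950

Highest throughput per CPU-hour first: J18 28 > J29 24 > J7 23 > J28 21 > J5 18 > J23 15 > J1 7 > J33 2.
J18 takes 180 to reach its cap of 180 → 430 left.
J29: +100 to 100 (cap) → 330 left.
J7 takes 60 to reach its cap of 60 → 270 left.
J28 takes 90 to reach its cap of 90 → 180 left.
Give J5 180 to hit its cap of 180 → 0 left.
Total = 21×90 + 28×180 + 23×60 + 18×180 + 24×100 = 13950.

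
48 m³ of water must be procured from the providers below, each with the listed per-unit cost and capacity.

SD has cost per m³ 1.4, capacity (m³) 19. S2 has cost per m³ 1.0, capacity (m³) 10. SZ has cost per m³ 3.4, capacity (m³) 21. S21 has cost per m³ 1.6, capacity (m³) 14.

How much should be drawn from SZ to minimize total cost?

5

Fill from the cheapest provider first.
S2 (1.0): use full 10 — 38 m³ to go.
Take 19 from SD at 1.4 — need 19 more.
Take 14 from S21 at 1.6 — need 5 more.
SZ at 3.4: take 5 of its 21 — requirement met.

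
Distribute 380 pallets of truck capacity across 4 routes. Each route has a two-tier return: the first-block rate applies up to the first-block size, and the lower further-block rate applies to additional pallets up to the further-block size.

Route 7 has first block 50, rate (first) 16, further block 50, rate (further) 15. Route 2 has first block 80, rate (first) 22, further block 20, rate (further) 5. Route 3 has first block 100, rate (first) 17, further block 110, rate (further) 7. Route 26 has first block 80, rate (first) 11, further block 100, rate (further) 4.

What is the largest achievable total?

6030

Order all 8 blocks by rate: Route 2/T1 22 > Route 3/T1 17 > Route 7/T1 16 > Route 7/T2 15 > Route 26/T1 11 > Route 3/T2 7 > Route 2/T2 5 > Route 26/T2 4.
Fill Route 2 T1 block (80 at 22) — 300 left.
Route 3 T1 at 17: fill all 100 — 200 left.
Route 7 T1 at 16: fill all 50 — 150 left.
Route 7 T2 at 15: fill all 50 — 100 left.
Route 26 T1 at 11: fill all 80 — 20 left.
Route 3/T2: +20 of 110 at 7; pool empty.
Total = 22×80 + 17×100 + 16×50 + 15×50 + 11×80 + 7×20 = 6030.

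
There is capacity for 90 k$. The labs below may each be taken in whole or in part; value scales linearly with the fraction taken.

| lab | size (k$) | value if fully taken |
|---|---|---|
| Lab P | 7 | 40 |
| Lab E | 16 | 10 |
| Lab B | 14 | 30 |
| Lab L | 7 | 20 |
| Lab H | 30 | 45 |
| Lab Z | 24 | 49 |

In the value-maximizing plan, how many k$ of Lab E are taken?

Sort by value density: Lab P 40/7≈5.71, Lab L 20/7≈2.86, Lab B 30/14≈2.14, Lab Z 49/24≈2.04, Lab H 45/30≈1.5, Lab E 10/16≈0.625.
All 7 k$ of Lab P fit (value 40) — 83 remain.
Lab L: take in full, 7 k$ for value 20 — 76 left.
All 14 k$ of Lab B fit (value 30) — 62 remain.
All 24 k$ of Lab Z fit (value 49) — 38 remain.
Lab H: take in full, 30 k$ for value 45 — 8 left.
Fill the last 8 k$ with part of Lab E: 8/16 of it earns 5.

8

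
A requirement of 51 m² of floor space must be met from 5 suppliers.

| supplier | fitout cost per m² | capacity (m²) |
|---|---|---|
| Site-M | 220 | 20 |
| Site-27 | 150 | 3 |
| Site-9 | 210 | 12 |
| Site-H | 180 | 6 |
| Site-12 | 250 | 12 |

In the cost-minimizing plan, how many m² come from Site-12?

10

Use suppliers in increasing cost order.
Take 3 from Site-27 at 150 ; need 48 more.
Site-H (180): use full 6 ; 42 m² to go.
Take 12 from Site-9 at 210 ; need 30 more.
Site-M (220): use full 20 ; 10 m² to go.
Site-12 at 250: take 10 of its 12 ; requirement met.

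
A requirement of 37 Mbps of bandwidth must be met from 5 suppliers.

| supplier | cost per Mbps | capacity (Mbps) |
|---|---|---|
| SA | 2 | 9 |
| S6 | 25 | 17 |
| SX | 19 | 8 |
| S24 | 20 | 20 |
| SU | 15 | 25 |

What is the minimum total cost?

Use suppliers in increasing cost order.
Take 9 from SA at 2 ; need 28 more.
SU at 15: take all 25 Mbps ; 3 still needed.
Take 3 from SX at 19 to finish.
S24, S6: unused.
Cost = 9×2 + 25×15 + 3×19 = 450.

450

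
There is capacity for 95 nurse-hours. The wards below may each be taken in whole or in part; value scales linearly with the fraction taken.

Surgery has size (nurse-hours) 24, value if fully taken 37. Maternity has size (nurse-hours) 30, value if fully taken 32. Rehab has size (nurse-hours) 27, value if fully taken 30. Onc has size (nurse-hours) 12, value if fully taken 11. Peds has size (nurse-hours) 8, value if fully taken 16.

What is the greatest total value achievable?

120.5

Rank by value-to-size ratio: Peds 16/8≈2, Surgery 37/24≈1.54, Rehab 30/27≈1.11, Maternity 32/30≈1.07, Onc 11/12≈0.917.
Take all of Peds (8 nurse-hours, value 16) — 87 nurse-hours left.
Surgery: take in full, 24 nurse-hours for value 37 — 63 left.
All 27 nurse-hours of Rehab fit (value 30) — 36 remain.
Take all of Maternity (30 nurse-hours, value 32) — 6 nurse-hours left.
Only 6 nurse-hours remain; take 6/12 of Onc for value 11×6/12 = 5.5.
Total value = 120.5.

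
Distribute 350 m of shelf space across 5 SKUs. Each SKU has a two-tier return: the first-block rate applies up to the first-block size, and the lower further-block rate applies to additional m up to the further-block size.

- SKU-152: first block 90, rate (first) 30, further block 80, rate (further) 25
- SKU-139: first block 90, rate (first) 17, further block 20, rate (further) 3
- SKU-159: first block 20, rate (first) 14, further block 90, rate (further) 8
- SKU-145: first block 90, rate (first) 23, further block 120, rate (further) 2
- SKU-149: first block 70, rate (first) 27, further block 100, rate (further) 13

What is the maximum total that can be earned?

9000

Rank every tier by rate: SKU-152/first 30 > SKU-149/first 27 > SKU-152/second 25 > SKU-145/first 23 > SKU-139/first 17 > SKU-159/first 14 > SKU-149/second 13 > SKU-159/second 8 > SKU-139/second 3 > SKU-145/second 2.
SKU-152 first at 30: fill all 90 → 260 left.
SKU-149 first at 27: fill all 70 → 190 left.
Fill SKU-152 second block (80 at 25) → 110 left.
Fill SKU-145 first block (90 at 23) → 20 left.
20 remain; put them into SKU-139 first at 17.
Total = 30×90 + 27×70 + 25×80 + 23×90 + 17×20 = 9000.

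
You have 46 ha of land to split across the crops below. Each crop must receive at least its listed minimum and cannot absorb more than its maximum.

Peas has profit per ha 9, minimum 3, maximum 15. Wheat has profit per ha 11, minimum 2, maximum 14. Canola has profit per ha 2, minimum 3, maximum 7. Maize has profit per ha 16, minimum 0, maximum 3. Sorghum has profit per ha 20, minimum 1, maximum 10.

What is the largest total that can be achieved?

545

Meeting every minimum uses 3+2+3+0+1 = 9 ha, leaving 37.
Rank by profit per ha: Sorghum 20 > Maize 16 > Wheat 11 > Peas 9 > Canola 2.
Sorghum takes 9 more to reach its cap of 10 — 28 left.
Give Maize 3 more to hit its cap of 3 — 25 left.
Give Wheat 12 more to hit its cap of 14 — 13 left.
Give Peas 12 more to hit its cap of 15 — 1 left.
Canola: +1 (room for 4) → 4. Pool exhausted.
Total = 9×15 + 11×14 + 2×4 + 16×3 + 20×10 = 545.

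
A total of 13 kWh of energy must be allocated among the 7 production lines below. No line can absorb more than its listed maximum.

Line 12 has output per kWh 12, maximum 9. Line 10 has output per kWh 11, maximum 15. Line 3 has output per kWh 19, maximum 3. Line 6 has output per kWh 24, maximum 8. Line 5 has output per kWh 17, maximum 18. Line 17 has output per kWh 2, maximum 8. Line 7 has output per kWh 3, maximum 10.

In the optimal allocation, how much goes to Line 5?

2

Highest output per kWh first: Line 6 24 > Line 3 19 > Line 5 17 > Line 12 12 > Line 10 11 > Line 7 3 > Line 17 2.
Line 6 takes 8 to reach its cap of 8 — 5 left.
Line 3 takes 3 to reach its cap of 3 — 2 left.
Line 5: +2 (room for 18) → 2. Pool exhausted.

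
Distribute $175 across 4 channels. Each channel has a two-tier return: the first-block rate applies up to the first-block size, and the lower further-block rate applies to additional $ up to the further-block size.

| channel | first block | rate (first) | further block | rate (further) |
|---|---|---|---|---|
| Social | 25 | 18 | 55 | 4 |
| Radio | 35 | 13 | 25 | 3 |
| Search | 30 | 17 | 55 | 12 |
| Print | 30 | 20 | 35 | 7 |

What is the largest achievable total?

Order all 8 blocks by rate: Print/tier1 20 > Social/tier1 18 > Search/tier1 17 > Radio/tier1 13 > Search/tier2 12 > Print/tier2 7 > Social/tier2 4 > Radio/tier2 3.
Print tier1 at 20: fill all 30 — 145 left.
Fill Social tier1 block (25 at 18) — 120 left.
Fill Search tier1 block (30 at 17) — 90 left.
Fill Radio tier1 block (35 at 13) — 55 left.
Search/tier2 (12): +55 — 0 left.
Total = 20×30 + 18×25 + 17×30 + 13×35 + 12×55 = 2675.

2675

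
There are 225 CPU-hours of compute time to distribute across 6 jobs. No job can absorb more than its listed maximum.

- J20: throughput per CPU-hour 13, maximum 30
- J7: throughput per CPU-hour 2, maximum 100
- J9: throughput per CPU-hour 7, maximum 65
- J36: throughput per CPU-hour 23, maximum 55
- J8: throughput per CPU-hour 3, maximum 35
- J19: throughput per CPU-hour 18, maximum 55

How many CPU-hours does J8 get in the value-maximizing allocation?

Rank by throughput per CPU-hour: J36 23 > J19 18 > J20 13 > J9 7 > J8 3 > J7 2.
J36 takes 55 to reach its cap of 55 → 170 left.
J19 takes 55 to reach its cap of 55 → 115 left.
J20 takes 30 to reach its cap of 30 → 85 left.
J9: +65 to 65 (cap) → 20 left.
J8 has room for 35 but only 20 remain, so it gets 20.

20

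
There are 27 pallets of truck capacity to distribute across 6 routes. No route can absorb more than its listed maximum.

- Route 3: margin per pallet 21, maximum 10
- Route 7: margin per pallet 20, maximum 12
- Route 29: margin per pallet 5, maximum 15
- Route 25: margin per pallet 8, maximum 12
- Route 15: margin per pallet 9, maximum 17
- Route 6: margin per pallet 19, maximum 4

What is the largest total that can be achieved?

535

Order the routes by margin per pallet: Route 3 21 > Route 7 20 > Route 6 19 > Route 15 9 > Route 25 8 > Route 29 5.
Route 3: +10 to 10 (cap) — 17 left.
Give Route 7 12 to hit its cap of 12 — 5 left.
Give Route 6 4 to hit its cap of 4 — 1 left.
Route 15: +1 (room for 17) → 1. Pool exhausted.
Total = 21×10 + 20×12 + 9×1 + 19×4 = 535.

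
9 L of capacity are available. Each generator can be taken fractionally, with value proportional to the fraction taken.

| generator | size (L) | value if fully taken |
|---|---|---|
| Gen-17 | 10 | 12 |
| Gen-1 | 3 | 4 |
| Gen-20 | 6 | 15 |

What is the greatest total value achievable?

Best value per unit of size first: Gen-20 15/6≈2.5, Gen-1 4/3≈1.33, Gen-17 12/10≈1.2.
All 6 L of Gen-20 fit (value 15) ; 3 remain.
All 3 L of Gen-1 fit (value 4) ; 0 remain.
Total value = 19.

19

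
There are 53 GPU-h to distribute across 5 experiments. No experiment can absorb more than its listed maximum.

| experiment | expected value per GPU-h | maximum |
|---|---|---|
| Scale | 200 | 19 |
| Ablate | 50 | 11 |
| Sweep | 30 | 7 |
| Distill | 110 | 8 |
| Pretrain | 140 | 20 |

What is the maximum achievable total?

Order the experiments by expected value per GPU-h: Scale 200 > Pretrain 140 > Distill 110 > Ablate 50 > Sweep 30.
Give Scale 19 to hit its cap of 19 — 34 left.
Give Pretrain 20 to hit its cap of 20 — 14 left.
Distill takes 8 to reach its cap of 8 — 6 left.
Ablate has room for 11 but only 6 remain, so it gets 6.
Total = 200×19 + 50×6 + 110×8 + 140×20 = 7780.

7780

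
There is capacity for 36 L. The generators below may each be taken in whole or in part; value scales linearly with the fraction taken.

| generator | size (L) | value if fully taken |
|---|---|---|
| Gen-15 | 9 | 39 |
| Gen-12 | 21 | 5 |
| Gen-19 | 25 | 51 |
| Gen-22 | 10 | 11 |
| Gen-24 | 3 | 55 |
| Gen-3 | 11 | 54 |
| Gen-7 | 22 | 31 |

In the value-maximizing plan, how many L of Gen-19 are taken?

Sort by value density: Gen-24 55/3≈18.3, Gen-3 54/11≈4.91, Gen-15 39/9≈4.33, Gen-19 51/25≈2.04, Gen-7 31/22≈1.41, Gen-22 11/10≈1.1, Gen-12 5/21≈0.238.
All 3 L of Gen-24 fit (value 55) ; 33 remain.
All 11 L of Gen-3 fit (value 54) ; 22 remain.
Take all of Gen-15 (9 L, value 39) ; 13 L left.
Only 13 L remain; take 13/25 of Gen-19 for value 51×13/25 = 26.52.

13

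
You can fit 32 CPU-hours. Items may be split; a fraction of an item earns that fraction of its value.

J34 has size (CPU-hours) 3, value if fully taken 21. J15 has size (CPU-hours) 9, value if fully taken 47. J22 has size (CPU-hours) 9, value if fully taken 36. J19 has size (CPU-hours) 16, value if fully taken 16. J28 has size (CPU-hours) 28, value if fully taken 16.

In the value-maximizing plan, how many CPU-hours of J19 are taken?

Sort by value density: J34 21/3≈7, J15 47/9≈5.22, J22 36/9≈4, J19 16/16≈1, J28 16/28≈0.571.
J34: take in full, 3 CPU-hours for value 21 → 29 left.
Take all of J15 (9 CPU-hours, value 47) → 20 CPU-hours left.
All 9 CPU-hours of J22 fit (value 36) → 11 remain.
11 CPU-hours left: a 11/16 share of J19 gives 16×11/16 = 11.

11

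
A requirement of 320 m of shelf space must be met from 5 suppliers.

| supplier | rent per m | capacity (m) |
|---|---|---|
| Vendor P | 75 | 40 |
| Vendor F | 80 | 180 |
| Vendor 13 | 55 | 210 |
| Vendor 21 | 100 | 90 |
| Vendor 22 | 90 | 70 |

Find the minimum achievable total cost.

Fill from the cheapest supplier first.
Take 210 from Vendor 13 at 55 → need 110 more.
Take 40 from Vendor P at 75 → need 70 more.
Vendor F (80): take the remaining 70 → done.
Vendor 22, Vendor 21: unused.
Cost = 210×55 + 40×75 + 70×80 = 20150.

20150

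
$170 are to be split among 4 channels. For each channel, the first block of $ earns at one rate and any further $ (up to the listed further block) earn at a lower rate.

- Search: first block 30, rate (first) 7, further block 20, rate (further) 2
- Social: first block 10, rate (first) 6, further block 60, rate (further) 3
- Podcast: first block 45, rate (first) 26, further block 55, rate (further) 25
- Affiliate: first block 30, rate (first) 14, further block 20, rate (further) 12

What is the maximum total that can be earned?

3345

Treat each block as its own option and order by rate: Podcast/first 26 > Podcast/second 25 > Affiliate/first 14 > Affiliate/second 12 > Search/first 7 > Social/first 6 > Social/second 3 > Search/second 2.
Podcast first at 26: fill all 45 ; 125 left.
Podcast/second (25): +55 ; 70 left.
Fill Affiliate first block (30 at 14) ; 40 left.
Affiliate second at 12: fill all 20 ; 20 left.
20 remain; put them into Search first at 7.
Total = 26×45 + 25×55 + 14×30 + 12×20 + 7×20 = 3345.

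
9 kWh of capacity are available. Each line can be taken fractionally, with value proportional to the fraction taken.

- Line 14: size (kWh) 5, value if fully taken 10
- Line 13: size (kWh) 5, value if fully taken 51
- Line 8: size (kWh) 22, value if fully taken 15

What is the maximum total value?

59

Sort by value density: Line 13 51/5≈10.2, Line 14 10/5≈2, Line 8 15/22≈0.682.
Line 13: take in full, 5 kWh for value 51 → 4 left.
Fill the last 4 kWh with part of Line 14: 4/5 of it earns 8.
Total value = 59.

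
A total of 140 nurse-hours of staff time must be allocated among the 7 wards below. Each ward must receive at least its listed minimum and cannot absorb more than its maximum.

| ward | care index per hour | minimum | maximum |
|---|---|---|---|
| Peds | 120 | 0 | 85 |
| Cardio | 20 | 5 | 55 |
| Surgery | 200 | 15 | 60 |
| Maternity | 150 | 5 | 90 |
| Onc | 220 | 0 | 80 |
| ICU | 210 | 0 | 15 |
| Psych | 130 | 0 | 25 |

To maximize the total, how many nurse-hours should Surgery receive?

35

Meeting every minimum uses 0+5+15+5+0+0+0 = 25 nurse-hours, leaving 115.
Highest care index per hour first: Onc 220 > ICU 210 > Surgery 200 > Maternity 150 > Psych 130 > Peds 120 > Cardio 20.
Onc takes 80 more to reach its cap of 80 → 35 left.
ICU takes 15 more to reach its cap of 15 → 20 left.
Surgery has room for 45 more but only 20 remain, so it gets 35.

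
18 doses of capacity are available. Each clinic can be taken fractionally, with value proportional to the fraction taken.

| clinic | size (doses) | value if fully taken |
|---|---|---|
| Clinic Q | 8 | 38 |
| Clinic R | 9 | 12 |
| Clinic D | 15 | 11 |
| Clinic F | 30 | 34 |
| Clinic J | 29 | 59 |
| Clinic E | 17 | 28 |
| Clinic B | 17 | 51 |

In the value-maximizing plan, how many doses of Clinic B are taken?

Rank by value-to-size ratio: Clinic Q 38/8≈4.75, Clinic B 51/17≈3, Clinic J 59/29≈2.03, Clinic E 28/17≈1.65, Clinic R 12/9≈1.33, Clinic F 34/30≈1.13, Clinic D 11/15≈0.733.
Take all of Clinic Q (8 doses, value 38) → 10 doses left.
Fill the last 10 doses with part of Clinic B: 10/17 of it earns 30.

10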